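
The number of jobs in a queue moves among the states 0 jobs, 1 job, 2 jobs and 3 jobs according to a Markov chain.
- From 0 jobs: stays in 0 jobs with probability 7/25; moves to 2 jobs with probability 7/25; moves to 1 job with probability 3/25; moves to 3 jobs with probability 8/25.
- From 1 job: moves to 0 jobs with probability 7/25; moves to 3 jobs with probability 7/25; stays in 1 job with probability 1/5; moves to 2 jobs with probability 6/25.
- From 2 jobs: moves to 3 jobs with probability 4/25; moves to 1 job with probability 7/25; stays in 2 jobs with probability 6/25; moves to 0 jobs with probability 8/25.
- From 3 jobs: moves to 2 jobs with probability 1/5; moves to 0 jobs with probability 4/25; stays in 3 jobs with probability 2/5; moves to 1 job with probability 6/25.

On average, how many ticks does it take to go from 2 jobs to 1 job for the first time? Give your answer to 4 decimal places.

Let t(s) be the expected number of ticks to first reach 1 job from state s, with t(1 job) = 0. Conditioning on the first tick:
t(0 jobs) = 1 + 0.28·t(0 jobs) + 0.28·t(2 jobs) + 0.32·t(3 jobs)
t(2 jobs) = 1 + 0.32·t(0 jobs) + 0.24·t(2 jobs) + 0.16·t(3 jobs)
t(3 jobs) = 1 + 0.16·t(0 jobs) + 0.2·t(2 jobs) + 0.4·t(3 jobs)
Solving: t(0 jobs) = 5.1038, t(2 jobs) = 4.4118, t(3 jobs) = 4.4983.
Expected ticks from 2 jobs to 1 job: 4.4118.

4.4118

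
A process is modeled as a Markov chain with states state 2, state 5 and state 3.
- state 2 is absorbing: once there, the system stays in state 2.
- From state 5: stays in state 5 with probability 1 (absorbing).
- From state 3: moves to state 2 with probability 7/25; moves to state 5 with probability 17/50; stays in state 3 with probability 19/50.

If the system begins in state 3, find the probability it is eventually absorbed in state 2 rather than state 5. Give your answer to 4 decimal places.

0.4516

Let h(s) be the probability of absorption at state 2 starting from transient state s. Then h(state 2) = 1 and h(state 5) = 0. By first-step analysis:
h(state 3) = 0.28·1 + 0.34·0 + 0.38·h(state 3)
Solving: h(state 3) = 0.4516.
Starting from state 3, the probability is 0.4516.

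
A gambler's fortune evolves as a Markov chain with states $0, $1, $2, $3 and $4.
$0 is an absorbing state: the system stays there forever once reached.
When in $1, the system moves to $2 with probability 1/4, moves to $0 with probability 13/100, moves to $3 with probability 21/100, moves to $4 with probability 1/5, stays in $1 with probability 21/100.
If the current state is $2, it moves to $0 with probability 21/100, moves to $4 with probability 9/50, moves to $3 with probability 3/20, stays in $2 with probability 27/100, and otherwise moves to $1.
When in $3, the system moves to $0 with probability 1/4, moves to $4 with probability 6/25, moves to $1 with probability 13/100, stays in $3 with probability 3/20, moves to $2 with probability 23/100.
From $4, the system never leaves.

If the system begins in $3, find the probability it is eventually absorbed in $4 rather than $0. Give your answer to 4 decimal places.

0.4974

Let h(s) be the probability of absorption at $4 starting from transient state s. Then h($4) = 1 and h($0) = 0. By first-step analysis:
h($1) = 0.13·0 + 0.21·h($1) + 0.25·h($2) + 0.21·h($3) + 0.2·1
h($2) = 0.21·0 + 0.19·h($1) + 0.27·h($2) + 0.15·h($3) + 0.18·1
h($3) = 0.25·0 + 0.13·h($1) + 0.23·h($2) + 0.15·h($3) + 0.24·1
Solving: h($1) = 0.5403, h($2) = 0.4894, h($3) = 0.4974.
Starting from $3, the probability is 0.4974.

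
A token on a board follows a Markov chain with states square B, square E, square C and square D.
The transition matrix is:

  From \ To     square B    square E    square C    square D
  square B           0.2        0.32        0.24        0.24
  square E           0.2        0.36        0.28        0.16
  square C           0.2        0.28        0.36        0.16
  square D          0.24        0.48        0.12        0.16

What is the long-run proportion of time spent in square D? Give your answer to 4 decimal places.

Let the stationary distribution be π with π = πP and π_1 + π_2 + π_3 + π_4 = 1.
π_1 = 0.2·π_1 + 0.2·π_2 + 0.2·π_3 + 0.24·π_4
π_2 = 0.32·π_1 + 0.36·π_2 + 0.28·π_3 + 0.48·π_4
π_3 = 0.24·π_1 + 0.28·π_2 + 0.36·π_3 + 0.12·π_4
Solving with the normalization constraint gives π = (0.2071, 0.3517, 0.2646, 0.1766).
So the stationary probability of square D is 0.1766.

0.1766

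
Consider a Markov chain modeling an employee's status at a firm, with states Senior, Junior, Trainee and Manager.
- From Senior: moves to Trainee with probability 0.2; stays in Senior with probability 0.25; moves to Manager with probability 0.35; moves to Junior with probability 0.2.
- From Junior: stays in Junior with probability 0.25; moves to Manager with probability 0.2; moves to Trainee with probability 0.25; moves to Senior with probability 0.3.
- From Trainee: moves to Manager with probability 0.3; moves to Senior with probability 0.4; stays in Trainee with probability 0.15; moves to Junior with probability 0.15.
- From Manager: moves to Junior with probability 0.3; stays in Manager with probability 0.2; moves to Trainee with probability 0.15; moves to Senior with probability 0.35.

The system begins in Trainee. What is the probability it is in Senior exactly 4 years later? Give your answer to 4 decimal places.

Propagate the distribution vector 4 years from Trainee.
After 0 years: (0.0000, 0.0000, 1.0000, 0.0000)
After 1 year: (0.4000, 0.1500, 0.1500, 0.3000)
After 2 years: (0.3100, 0.2300, 0.1850, 0.2750)
After 3 years: (0.3168, 0.2298, 0.1885, 0.2650)
After 4 years: (0.3163, 0.2286, 0.1888, 0.2664)
P(in Senior after 4 years) = 0.3163

0.3163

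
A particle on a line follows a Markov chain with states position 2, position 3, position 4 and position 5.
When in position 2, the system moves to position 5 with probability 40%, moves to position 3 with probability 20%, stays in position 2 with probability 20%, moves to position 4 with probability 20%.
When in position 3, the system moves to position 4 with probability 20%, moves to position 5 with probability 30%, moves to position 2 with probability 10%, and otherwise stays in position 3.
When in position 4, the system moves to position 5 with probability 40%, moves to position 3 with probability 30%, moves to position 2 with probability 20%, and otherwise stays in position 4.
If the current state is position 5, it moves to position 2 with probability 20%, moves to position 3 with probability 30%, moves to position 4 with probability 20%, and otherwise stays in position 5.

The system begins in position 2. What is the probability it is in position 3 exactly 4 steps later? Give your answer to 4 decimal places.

Propagate the distribution vector 4 steps from position 2.
After 0 steps: (1.0000, 0.0000, 0.0000, 0.0000)
After 1 step: (0.2000, 0.2000, 0.2000, 0.4000)
After 2 steps: (0.1800, 0.3000, 0.1800, 0.3400)
After 3 steps: (0.1700, 0.3120, 0.1820, 0.3360)
After 4 steps: (0.1688, 0.3142, 0.1818, 0.3352)
P(in position 3 after 4 steps) = 0.3142

0.3142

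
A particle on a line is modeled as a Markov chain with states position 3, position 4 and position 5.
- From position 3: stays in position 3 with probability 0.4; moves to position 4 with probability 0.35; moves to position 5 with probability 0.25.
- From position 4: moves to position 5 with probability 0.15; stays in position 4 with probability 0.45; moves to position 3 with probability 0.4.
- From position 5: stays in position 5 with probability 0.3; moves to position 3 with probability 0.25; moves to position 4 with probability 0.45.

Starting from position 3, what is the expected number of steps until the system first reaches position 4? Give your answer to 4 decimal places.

Let t(s) be the expected number of steps to first reach position 4 from state s, with t(position 4) = 0. Conditioning on the first step:
t(position 3) = 1 + 0.4·t(position 3) + 0.25·t(position 5)
t(position 5) = 1 + 0.25·t(position 3) + 0.3·t(position 5)
Solving: t(position 3) = 2.6573, t(position 5) = 2.3776.
Expected steps from position 3 to position 4: 2.6573.

2.6573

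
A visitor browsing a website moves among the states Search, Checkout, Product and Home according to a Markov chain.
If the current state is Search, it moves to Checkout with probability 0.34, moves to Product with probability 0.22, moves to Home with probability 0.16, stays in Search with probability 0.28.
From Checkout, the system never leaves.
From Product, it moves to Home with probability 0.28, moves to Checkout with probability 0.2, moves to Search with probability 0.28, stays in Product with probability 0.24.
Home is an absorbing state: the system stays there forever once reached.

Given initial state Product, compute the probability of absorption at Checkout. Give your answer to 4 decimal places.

Let h(s) be the probability of absorption at Checkout starting from transient state s. Then h(Checkout) = 1 and h(Home) = 0. By first-step analysis:
h(Search) = 0.28·h(Search) + 0.34·1 + 0.22·h(Product) + 0.16·0
h(Product) = 0.28·h(Search) + 0.2·1 + 0.24·h(Product) + 0.28·0
Solving: h(Search) = 0.6227, h(Product) = 0.4926.
Starting from Product, the probability is 0.4926.

0.4926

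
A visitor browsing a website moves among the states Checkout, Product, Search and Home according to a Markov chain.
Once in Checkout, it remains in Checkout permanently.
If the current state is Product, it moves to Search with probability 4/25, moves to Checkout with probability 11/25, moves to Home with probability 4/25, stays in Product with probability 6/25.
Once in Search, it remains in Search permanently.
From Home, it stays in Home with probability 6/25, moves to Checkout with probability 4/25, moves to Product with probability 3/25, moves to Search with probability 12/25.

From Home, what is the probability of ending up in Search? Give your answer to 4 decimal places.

Let h(s) be the probability of absorption at Search starting from transient state s. Then h(Search) = 1 and h(Checkout) = 0. By first-step analysis:
h(Product) = 0.44·0 + 0.24·h(Product) + 0.16·1 + 0.16·h(Home)
h(Home) = 0.16·0 + 0.12·h(Product) + 0.48·1 + 0.24·h(Home)
Solving: h(Product) = 0.3553, h(Home) = 0.6877.
Starting from Home, the probability is 0.6877.

0.6877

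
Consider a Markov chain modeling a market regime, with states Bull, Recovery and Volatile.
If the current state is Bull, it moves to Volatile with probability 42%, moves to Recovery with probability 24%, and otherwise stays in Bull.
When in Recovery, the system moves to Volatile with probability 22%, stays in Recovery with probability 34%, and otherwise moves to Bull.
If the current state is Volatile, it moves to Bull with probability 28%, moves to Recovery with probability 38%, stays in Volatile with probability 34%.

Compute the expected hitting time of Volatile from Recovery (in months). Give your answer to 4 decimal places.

3.3333

Let t(s) be the expected number of months to first reach Volatile from state s, with t(Volatile) = 0. Conditioning on the first month:
t(Bull) = 1 + 0.34·t(Bull) + 0.24·t(Recovery)
t(Recovery) = 1 + 0.44·t(Bull) + 0.34·t(Recovery)
Solving: t(Bull) = 2.7273, t(Recovery) = 3.3333.
Expected months from Recovery to Volatile: 3.3333.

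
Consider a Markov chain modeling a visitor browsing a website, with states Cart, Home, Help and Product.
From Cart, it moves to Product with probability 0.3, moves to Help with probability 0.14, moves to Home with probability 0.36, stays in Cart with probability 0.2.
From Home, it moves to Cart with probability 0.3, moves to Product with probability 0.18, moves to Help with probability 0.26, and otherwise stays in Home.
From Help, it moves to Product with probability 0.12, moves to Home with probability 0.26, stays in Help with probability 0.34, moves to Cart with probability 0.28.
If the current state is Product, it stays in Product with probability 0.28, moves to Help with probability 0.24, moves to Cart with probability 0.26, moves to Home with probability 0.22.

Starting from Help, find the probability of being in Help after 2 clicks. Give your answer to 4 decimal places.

0.2512

Propagate the distribution vector 2 clicks from Help.
After 0 clicks: (0.0000, 0.0000, 1.0000, 0.0000)
After 1 click: (0.2800, 0.2600, 0.3400, 0.1200)
After 2 clicks: (0.2604, 0.2832, 0.2512, 0.2052)
P(in Help after 2 clicks) = 0.2512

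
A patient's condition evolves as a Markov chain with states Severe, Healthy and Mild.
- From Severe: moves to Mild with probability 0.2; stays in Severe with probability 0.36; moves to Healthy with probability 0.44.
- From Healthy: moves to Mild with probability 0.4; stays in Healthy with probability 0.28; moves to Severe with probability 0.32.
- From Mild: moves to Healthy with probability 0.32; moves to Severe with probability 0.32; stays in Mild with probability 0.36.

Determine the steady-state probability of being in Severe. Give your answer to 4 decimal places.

Let the stationary distribution be π with π = πP and π_1 + π_2 + π_3 = 1.
π_1 = 0.36·π_1 + 0.32·π_2 + 0.32·π_3
π_2 = 0.44·π_1 + 0.28·π_2 + 0.32·π_3
Solving with the normalization constraint gives π = (0.3333, 0.3462, 0.3205).
So the stationary probability of Severe is 0.3333.

0.3333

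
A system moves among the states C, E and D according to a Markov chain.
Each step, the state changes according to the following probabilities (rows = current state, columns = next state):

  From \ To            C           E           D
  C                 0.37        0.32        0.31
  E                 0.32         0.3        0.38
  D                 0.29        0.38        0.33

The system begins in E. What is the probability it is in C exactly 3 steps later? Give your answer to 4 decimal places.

0.3261

Propagate the distribution vector 3 steps from E.
After 0 steps: (0.0000, 1.0000, 0.0000)
After 1 step: (0.3200, 0.3000, 0.3800)
After 2 steps: (0.3246, 0.3368, 0.3386)
After 3 steps: (0.3261, 0.3336, 0.3403)
P(in C after 3 steps) = 0.3261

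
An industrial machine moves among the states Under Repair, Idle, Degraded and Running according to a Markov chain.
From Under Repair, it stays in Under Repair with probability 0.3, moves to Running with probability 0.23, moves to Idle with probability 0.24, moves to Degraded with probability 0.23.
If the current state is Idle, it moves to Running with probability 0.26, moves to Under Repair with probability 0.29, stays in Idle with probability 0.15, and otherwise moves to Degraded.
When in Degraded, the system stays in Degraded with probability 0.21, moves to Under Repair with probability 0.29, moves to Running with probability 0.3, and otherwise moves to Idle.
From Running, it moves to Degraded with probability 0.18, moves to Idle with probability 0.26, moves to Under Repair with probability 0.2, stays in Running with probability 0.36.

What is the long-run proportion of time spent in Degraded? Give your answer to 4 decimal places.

Let the stationary distribution be π with π = πP and π_1 + π_2 + π_3 + π_4 = 1.
π_1 = 0.3·π_1 + 0.29·π_2 + 0.29·π_3 + 0.2·π_4
π_2 = 0.24·π_1 + 0.15·π_2 + 0.2·π_3 + 0.26·π_4
π_3 = 0.23·π_1 + 0.3·π_2 + 0.21·π_3 + 0.18·π_4
Solving with the normalization constraint gives π = (0.2666, 0.2172, 0.2262, 0.2901).
So the stationary probability of Degraded is 0.2262.

0.2262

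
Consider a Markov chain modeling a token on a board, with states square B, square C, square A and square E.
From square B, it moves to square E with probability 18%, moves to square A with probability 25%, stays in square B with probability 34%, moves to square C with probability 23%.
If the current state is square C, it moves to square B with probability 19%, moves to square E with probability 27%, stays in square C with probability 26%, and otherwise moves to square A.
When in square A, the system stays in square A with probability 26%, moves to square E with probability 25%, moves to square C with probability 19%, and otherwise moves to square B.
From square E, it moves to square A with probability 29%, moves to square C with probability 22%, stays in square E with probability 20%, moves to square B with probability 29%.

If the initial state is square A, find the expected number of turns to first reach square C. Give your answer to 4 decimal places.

Let t(s) be the expected number of turns to first reach square C from state s, with t(square C) = 0. Conditioning on the first turn:
t(square B) = 1 + 0.34·t(square B) + 0.25·t(square A) + 0.18·t(square E)
t(square A) = 1 + 0.3·t(square B) + 0.26·t(square A) + 0.25·t(square E)
t(square E) = 1 + 0.29·t(square B) + 0.29·t(square A) + 0.2·t(square E)
Solving: t(square B) = 4.5967, t(square A) = 4.7863, t(square E) = 4.6513.
Expected turns from square A to square C: 4.7863.

4.7863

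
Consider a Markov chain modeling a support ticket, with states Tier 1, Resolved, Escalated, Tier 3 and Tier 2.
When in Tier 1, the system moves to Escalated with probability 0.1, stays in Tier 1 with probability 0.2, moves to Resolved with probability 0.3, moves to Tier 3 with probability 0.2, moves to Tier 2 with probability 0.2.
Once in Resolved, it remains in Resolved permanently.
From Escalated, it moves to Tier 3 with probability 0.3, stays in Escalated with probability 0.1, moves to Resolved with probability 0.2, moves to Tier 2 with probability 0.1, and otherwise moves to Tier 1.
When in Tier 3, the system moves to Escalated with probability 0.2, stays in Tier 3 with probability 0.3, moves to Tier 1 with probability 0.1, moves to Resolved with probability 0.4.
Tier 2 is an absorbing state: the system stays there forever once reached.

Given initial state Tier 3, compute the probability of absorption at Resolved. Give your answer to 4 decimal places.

Let h(s) be the probability of absorption at Resolved starting from transient state s. Then h(Resolved) = 1 and h(Tier 2) = 0. By first-step analysis:
h(Tier 1) = 0.2·h(Tier 1) + 0.3·1 + 0.1·h(Escalated) + 0.2·h(Tier 3) + 0.2·0
h(Escalated) = 0.3·h(Tier 1) + 0.2·1 + 0.1·h(Escalated) + 0.3·h(Tier 3) + 0.1·0
h(Tier 3) = 0.1·h(Tier 1) + 0.4·1 + 0.2·h(Escalated) + 0.3·h(Tier 3)
Solving: h(Tier 1) = 0.6891, h(Escalated) = 0.7463, h(Tier 3) = 0.8831.
Starting from Tier 3, the probability is 0.8831.

0.8831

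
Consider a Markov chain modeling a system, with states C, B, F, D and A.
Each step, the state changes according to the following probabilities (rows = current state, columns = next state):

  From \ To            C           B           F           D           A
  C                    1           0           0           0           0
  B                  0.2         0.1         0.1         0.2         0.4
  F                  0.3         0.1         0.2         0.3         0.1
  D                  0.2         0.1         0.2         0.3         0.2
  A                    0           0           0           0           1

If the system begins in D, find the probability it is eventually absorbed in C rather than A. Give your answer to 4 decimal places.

0.5214

Let h(s) be the probability of absorption at C starting from transient state s. Then h(C) = 1 and h(A) = 0. By first-step analysis:
h(B) = 0.2·1 + 0.1·h(B) + 0.1·h(F) + 0.2·h(D) + 0.4·0
h(F) = 0.3·1 + 0.1·h(B) + 0.2·h(F) + 0.3·h(D) + 0.1·0
h(D) = 0.2·1 + 0.1·h(B) + 0.2·h(F) + 0.3·h(D) + 0.2·0
Solving: h(B) = 0.4071, h(F) = 0.6214, h(D) = 0.5214.
Starting from D, the probability is 0.5214.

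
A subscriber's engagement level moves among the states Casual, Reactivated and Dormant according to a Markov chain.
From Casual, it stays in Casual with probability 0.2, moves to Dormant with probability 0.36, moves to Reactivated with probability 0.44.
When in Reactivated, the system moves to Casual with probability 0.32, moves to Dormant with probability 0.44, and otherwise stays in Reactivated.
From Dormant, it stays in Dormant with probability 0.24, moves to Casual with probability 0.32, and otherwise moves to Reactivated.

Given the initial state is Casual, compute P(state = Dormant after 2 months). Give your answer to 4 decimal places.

Sum over the intermediate state after 1 month:
P = P(Casual→Casual)·P(Casual→Dormant) + P(Casual→Reactivated)·P(Reactivated→Dormant) + P(Casual→Dormant)·P(Dormant→Dormant)
  = 0.2×0.36 + 0.44×0.44 + 0.36×0.24
  = 0.0720 + 0.1936 + 0.0864 = 0.3520

0.3520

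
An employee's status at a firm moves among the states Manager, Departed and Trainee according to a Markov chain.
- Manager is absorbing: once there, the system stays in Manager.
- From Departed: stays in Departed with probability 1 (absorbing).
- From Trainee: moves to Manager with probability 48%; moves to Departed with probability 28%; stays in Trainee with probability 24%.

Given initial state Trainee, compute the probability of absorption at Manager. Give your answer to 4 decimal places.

0.6316

Let h(s) be the probability of absorption at Manager starting from transient state s. Then h(Manager) = 1 and h(Departed) = 0. By first-step analysis:
h(Trainee) = 0.48·1 + 0.28·0 + 0.24·h(Trainee)
Solving: h(Trainee) = 0.6316.
Starting from Trainee, the probability is 0.6316.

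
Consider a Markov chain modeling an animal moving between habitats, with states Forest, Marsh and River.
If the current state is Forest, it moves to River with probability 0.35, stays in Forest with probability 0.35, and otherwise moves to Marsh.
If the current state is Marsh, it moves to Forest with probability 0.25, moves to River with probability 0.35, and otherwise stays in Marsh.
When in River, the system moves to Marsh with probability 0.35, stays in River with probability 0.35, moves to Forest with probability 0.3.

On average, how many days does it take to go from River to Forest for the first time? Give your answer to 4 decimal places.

Let t(s) be the expected number of days to first reach Forest from state s, with t(Forest) = 0. Conditioning on the first day:
t(Marsh) = 1 + 0.4·t(Marsh) + 0.35·t(River)
t(River) = 1 + 0.35·t(Marsh) + 0.35·t(River)
Solving: t(Marsh) = 3.7383, t(River) = 3.5514.
Expected days from River to Forest: 3.5514.

3.5514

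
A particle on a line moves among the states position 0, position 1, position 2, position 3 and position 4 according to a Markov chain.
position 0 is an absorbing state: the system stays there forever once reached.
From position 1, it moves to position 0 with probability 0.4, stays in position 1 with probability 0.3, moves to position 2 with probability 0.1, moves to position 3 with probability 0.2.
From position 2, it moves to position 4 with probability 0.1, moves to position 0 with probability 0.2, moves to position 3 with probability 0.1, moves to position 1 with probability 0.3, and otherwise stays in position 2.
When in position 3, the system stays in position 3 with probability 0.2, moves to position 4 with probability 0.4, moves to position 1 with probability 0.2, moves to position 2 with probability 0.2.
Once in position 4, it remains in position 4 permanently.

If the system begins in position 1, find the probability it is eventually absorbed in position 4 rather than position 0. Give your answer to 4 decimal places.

Let h(s) be the probability of absorption at position 4 starting from transient state s. Then h(position 4) = 1 and h(position 0) = 0. By first-step analysis:
h(position 1) = 0.4·0 + 0.3·h(position 1) + 0.1·h(position 2) + 0.2·h(position 3)
h(position 2) = 0.2·0 + 0.3·h(position 1) + 0.3·h(position 2) + 0.1·h(position 3) + 0.1·1
h(position 3) = 0.2·h(position 1) + 0.2·h(position 2) + 0.2·h(position 3) + 0.4·1
Solving: h(position 1) = 0.2308, h(position 2) = 0.3333, h(position 3) = 0.6410.
Starting from position 1, the probability is 0.2308.

0.2308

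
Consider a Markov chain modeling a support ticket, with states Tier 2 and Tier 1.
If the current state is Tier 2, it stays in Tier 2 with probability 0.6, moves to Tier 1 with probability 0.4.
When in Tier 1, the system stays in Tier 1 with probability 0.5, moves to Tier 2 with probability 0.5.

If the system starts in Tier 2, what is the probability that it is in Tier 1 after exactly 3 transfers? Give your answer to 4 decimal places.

Propagate the distribution vector 3 transfers from Tier 2.
After 0 transfers: (1.0000, 0.0000)
After 1 transfer: (0.6000, 0.4000)
After 2 transfers: (0.5600, 0.4400)
After 3 transfers: (0.5560, 0.4440)
P(in Tier 1 after 3 transfers) = 0.4440

0.4440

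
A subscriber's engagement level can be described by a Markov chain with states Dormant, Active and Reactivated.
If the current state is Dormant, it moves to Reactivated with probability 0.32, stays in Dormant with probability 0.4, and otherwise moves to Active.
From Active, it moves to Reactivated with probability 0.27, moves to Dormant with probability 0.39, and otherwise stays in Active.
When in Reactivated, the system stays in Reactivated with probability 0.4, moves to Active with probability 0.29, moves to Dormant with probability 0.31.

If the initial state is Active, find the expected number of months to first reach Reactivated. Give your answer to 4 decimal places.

3.4519

Let t(s) be the expected number of months to first reach Reactivated from state s, with t(Reactivated) = 0. Conditioning on the first month:
t(Dormant) = 1 + 0.4·t(Dormant) + 0.28·t(Active)
t(Active) = 1 + 0.39·t(Dormant) + 0.34·t(Active)
Solving: t(Dormant) = 3.2775, t(Active) = 3.4519.
Expected months from Active to Reactivated: 3.4519.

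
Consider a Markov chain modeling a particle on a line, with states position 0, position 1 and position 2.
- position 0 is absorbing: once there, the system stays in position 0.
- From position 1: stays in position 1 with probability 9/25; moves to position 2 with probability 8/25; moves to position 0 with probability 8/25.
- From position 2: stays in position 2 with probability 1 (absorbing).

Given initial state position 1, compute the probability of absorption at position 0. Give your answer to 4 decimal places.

0.5000

Let h(s) be the probability of absorption at position 0 starting from transient state s. Then h(position 0) = 1 and h(position 2) = 0. By first-step analysis:
h(position 1) = 0.32·1 + 0.36·h(position 1) + 0.32·0
Solving: h(position 1) = 0.5000.
Starting from position 1, the probability is 0.5000.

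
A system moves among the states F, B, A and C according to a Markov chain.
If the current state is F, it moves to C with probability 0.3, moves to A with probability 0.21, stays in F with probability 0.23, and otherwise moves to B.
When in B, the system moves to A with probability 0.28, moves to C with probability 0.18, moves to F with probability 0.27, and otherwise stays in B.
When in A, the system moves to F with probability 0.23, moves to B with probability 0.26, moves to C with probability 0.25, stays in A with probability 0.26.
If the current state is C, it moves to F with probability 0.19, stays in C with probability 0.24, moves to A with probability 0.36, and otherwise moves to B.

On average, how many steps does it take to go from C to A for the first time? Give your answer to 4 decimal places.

Let t(s) be the expected number of steps to first reach A from state s, with t(A) = 0. Conditioning on the first step:
t(F) = 1 + 0.23·t(F) + 0.26·t(B) + 0.3·t(C)
t(B) = 1 + 0.27·t(F) + 0.27·t(B) + 0.18·t(C)
t(C) = 1 + 0.19·t(F) + 0.21·t(B) + 0.24·t(C)
Solving: t(F) = 3.7637, t(B) = 3.5610, t(C) = 3.2407.
Expected steps from C to A: 3.2407.

3.2407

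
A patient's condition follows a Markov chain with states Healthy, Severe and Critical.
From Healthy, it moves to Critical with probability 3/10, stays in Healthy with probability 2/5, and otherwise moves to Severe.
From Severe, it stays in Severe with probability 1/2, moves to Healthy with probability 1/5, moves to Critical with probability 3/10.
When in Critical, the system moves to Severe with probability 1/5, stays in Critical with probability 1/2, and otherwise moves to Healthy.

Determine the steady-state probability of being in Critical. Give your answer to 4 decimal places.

0.3750

Let the stationary distribution be π with π = πP and π_1 + π_2 + π_3 = 1.
π_1 = 0.4·π_1 + 0.2·π_2 + 0.3·π_3
π_2 = 0.3·π_1 + 0.5·π_2 + 0.2·π_3
Solving with the normalization constraint gives π = (0.2969, 0.3281, 0.3750).
So the stationary probability of Critical is 0.3750.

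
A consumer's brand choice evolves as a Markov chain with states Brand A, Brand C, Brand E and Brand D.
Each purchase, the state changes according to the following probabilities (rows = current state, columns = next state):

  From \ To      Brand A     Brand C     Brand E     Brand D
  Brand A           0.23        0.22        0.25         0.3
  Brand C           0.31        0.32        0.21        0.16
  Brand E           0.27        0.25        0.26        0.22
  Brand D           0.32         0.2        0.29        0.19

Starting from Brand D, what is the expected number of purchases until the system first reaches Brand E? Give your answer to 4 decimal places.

3.8516

Let t(s) be the expected number of purchases to first reach Brand E from state s, with t(Brand E) = 0. Conditioning on the first purchase:
t(Brand A) = 1 + 0.23·t(Brand A) + 0.22·t(Brand C) + 0.3·t(Brand D)
t(Brand C) = 1 + 0.31·t(Brand A) + 0.32·t(Brand C) + 0.16·t(Brand D)
t(Brand D) = 1 + 0.32·t(Brand A) + 0.2·t(Brand C) + 0.19·t(Brand D)
Solving: t(Brand A) = 3.9994, t(Brand C) = 4.2001, t(Brand D) = 3.8516.
Expected purchases from Brand D to Brand E: 3.8516.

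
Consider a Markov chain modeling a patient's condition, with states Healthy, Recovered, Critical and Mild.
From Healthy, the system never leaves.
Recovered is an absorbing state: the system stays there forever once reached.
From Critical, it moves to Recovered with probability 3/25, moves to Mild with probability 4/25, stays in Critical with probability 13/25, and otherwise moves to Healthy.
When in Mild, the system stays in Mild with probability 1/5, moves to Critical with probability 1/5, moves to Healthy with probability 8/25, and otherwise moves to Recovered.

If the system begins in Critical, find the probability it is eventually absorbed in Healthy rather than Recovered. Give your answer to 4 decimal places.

0.6000

Let h(s) be the probability of absorption at Healthy starting from transient state s. Then h(Healthy) = 1 and h(Recovered) = 0. By first-step analysis:
h(Critical) = 0.2·1 + 0.12·0 + 0.52·h(Critical) + 0.16·h(Mild)
h(Mild) = 0.32·1 + 0.28·0 + 0.2·h(Critical) + 0.2·h(Mild)
Solving: h(Critical) = 0.6000, h(Mild) = 0.5500.
Starting from Critical, the probability is 0.6000.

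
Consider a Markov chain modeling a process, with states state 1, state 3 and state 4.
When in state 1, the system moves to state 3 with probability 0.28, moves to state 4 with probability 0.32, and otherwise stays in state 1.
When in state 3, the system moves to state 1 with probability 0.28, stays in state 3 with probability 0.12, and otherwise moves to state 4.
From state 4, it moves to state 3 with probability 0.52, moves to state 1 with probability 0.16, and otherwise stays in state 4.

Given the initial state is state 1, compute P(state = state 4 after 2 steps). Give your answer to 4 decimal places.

Sum over the intermediate state after 1 step:
P = P(state 1→state 1)·P(state 1→state 4) + P(state 1→state 3)·P(state 3→state 4) + P(state 1→state 4)·P(state 4→state 4)
  = 0.4×0.32 + 0.28×0.6 + 0.32×0.32
  = 0.1280 + 0.1680 + 0.1024 = 0.3984

0.3984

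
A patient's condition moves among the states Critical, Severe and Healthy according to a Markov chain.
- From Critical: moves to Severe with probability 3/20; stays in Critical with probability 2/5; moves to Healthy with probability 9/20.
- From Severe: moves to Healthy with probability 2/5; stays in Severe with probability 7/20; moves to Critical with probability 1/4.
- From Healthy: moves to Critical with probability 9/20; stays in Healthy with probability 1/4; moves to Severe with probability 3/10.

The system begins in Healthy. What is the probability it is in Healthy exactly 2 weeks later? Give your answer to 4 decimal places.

0.3850

Sum over the intermediate state after 1 week:
P = P(Healthy→Critical)·P(Critical→Healthy) + P(Healthy→Severe)·P(Severe→Healthy) + P(Healthy→Healthy)·P(Healthy→Healthy)
  = 0.45×0.45 + 0.3×0.4 + 0.25×0.25
  = 0.2025 + 0.1200 + 0.0625 = 0.3850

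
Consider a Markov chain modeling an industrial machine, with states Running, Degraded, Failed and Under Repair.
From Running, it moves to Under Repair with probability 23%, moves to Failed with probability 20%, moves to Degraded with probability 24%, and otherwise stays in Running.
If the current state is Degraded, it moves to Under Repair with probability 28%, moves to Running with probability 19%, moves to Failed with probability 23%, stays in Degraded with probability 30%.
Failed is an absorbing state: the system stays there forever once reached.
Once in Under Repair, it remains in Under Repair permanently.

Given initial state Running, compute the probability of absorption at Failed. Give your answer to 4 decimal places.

0.4610

Let h(s) be the probability of absorption at Failed starting from transient state s. Then h(Failed) = 1 and h(Under Repair) = 0. By first-step analysis:
h(Running) = 0.33·h(Running) + 0.24·h(Degraded) + 0.2·1 + 0.23·0
h(Degraded) = 0.19·h(Running) + 0.3·h(Degraded) + 0.23·1 + 0.28·0
Solving: h(Running) = 0.4610, h(Degraded) = 0.4537.
Starting from Running, the probability is 0.4610.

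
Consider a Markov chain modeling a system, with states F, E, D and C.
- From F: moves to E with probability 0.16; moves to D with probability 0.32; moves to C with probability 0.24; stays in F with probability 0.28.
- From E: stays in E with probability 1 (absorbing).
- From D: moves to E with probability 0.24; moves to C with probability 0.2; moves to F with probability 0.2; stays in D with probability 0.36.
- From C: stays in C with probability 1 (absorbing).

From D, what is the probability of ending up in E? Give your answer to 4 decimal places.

Let h(s) be the probability of absorption at E starting from transient state s. Then h(E) = 1 and h(C) = 0. By first-step analysis:
h(F) = 0.28·h(F) + 0.16·1 + 0.32·h(D) + 0.24·0
h(D) = 0.2·h(F) + 0.24·1 + 0.36·h(D) + 0.2·0
Solving: h(F) = 0.4516, h(D) = 0.5161.
Starting from D, the probability is 0.5161.

0.5161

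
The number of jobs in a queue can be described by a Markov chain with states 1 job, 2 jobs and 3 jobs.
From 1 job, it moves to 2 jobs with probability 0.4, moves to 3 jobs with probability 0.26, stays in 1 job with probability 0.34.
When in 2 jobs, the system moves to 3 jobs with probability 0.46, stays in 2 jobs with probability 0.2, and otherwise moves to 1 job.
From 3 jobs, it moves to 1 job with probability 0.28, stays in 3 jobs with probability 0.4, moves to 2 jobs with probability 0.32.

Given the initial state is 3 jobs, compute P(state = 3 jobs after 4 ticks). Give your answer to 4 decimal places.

Propagate the distribution vector 4 ticks from 3 jobs.
After 0 ticks: (0.0000, 0.0000, 1.0000)
After 1 tick: (0.2800, 0.3200, 0.4000)
After 2 ticks: (0.3160, 0.3040, 0.3800)
After 3 ticks: (0.3172, 0.3088, 0.3740)
After 4 ticks: (0.3176, 0.3083, 0.3741)
P(in 3 jobs after 4 ticks) = 0.3741

0.3741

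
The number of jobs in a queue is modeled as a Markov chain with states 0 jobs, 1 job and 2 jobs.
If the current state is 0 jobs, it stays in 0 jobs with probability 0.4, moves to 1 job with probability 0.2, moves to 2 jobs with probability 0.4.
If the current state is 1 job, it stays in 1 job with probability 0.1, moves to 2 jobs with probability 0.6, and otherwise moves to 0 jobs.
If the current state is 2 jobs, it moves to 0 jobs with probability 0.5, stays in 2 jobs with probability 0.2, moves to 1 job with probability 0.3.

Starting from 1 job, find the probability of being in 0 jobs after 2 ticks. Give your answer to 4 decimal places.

0.4500

Sum over the intermediate state after 1 tick:
P = P(1 job→0 jobs)·P(0 jobs→0 jobs) + P(1 job→1 job)·P(1 job→0 jobs) + P(1 job→2 jobs)·P(2 jobs→0 jobs)
  = 0.3×0.4 + 0.1×0.3 + 0.6×0.5
  = 0.1200 + 0.0300 + 0.3000 = 0.4500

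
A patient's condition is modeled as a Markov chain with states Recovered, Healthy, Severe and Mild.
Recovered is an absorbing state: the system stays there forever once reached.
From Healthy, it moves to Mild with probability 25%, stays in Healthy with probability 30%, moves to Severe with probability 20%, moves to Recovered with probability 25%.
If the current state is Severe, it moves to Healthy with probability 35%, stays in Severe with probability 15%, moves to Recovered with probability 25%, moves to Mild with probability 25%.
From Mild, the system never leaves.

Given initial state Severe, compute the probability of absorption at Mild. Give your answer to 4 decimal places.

Let h(s) be the probability of absorption at Mild starting from transient state s. Then h(Mild) = 1 and h(Recovered) = 0. By first-step analysis:
h(Healthy) = 0.25·0 + 0.3·h(Healthy) + 0.2·h(Severe) + 0.25·1
h(Severe) = 0.25·0 + 0.35·h(Healthy) + 0.15·h(Severe) + 0.25·1
Solving: h(Healthy) = 0.5000, h(Severe) = 0.5000.
Starting from Severe, the probability is 0.5000.

0.5000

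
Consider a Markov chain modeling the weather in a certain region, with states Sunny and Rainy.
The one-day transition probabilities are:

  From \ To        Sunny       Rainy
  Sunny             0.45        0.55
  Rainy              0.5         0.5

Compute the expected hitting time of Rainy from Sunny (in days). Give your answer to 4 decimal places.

1.8182

Let t(s) be the expected number of days to first reach Rainy from state s, with t(Rainy) = 0. Conditioning on the first day:
t(Sunny) = 1 + 0.45·t(Sunny)
Solving: t(Sunny) = 1.8182.
Expected days from Sunny to Rainy: 1.8182.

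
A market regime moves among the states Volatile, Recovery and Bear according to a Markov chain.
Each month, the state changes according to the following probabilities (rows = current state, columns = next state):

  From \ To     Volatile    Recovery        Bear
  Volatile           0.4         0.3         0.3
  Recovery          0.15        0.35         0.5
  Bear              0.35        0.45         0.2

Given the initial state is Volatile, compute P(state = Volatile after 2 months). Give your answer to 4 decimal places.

Sum over the intermediate state after 1 month:
P = P(Volatile→Volatile)·P(Volatile→Volatile) + P(Volatile→Recovery)·P(Recovery→Volatile) + P(Volatile→Bear)·P(Bear→Volatile)
  = 0.4×0.4 + 0.3×0.15 + 0.3×0.35
  = 0.1600 + 0.0450 + 0.1050 = 0.3100

0.3100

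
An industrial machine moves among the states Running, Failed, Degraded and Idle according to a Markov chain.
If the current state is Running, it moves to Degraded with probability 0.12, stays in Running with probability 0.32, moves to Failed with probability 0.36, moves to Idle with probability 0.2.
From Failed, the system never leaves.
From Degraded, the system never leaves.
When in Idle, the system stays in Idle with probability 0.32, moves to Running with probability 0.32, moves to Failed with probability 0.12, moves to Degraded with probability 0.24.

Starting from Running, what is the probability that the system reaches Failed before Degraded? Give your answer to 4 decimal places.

0.6747

Let h(s) be the probability of absorption at Failed starting from transient state s. Then h(Failed) = 1 and h(Degraded) = 0. By first-step analysis:
h(Running) = 0.32·h(Running) + 0.36·1 + 0.12·0 + 0.2·h(Idle)
h(Idle) = 0.32·h(Running) + 0.12·1 + 0.24·0 + 0.32·h(Idle)
Solving: h(Running) = 0.6747, h(Idle) = 0.4940.
Starting from Running, the probability is 0.6747.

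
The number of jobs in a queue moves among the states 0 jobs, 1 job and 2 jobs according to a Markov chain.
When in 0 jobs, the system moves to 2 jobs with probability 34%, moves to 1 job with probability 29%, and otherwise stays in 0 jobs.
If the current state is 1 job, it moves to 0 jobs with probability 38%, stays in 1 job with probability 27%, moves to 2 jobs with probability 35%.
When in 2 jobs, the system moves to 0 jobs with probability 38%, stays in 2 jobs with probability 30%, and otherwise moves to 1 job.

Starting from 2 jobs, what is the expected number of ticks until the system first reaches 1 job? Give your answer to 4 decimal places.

Let t(s) be the expected number of ticks to first reach 1 job from state s, with t(1 job) = 0. Conditioning on the first tick:
t(0 jobs) = 1 + 0.37·t(0 jobs) + 0.34·t(2 jobs)
t(2 jobs) = 1 + 0.38·t(0 jobs) + 0.3·t(2 jobs)
Solving: t(0 jobs) = 3.3355, t(2 jobs) = 3.2393.
Expected ticks from 2 jobs to 1 job: 3.2393.

3.2393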